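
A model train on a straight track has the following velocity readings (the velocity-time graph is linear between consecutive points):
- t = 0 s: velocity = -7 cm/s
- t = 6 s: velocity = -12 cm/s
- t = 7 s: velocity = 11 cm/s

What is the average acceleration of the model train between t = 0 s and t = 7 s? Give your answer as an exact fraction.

18/7 cm/s²

Average acceleration = Δv/Δt = (11 − -7)/(7 − 0) = 18/7 cm/s².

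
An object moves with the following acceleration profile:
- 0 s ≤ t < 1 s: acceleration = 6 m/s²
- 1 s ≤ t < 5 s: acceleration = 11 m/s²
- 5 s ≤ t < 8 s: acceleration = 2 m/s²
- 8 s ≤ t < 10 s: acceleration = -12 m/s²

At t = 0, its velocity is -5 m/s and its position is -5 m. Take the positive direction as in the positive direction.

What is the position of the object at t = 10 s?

On each constant-a segment, Δv = aΔt and Δx = v₀Δt + ½aΔt²; chain segment to segment.
0–1 s: v starts -5 m/s; Δx = -5·1 + ½·6·1² = -2 m; v ends 1 m/s.
1–5 s: v starts 1 m/s; Δx = 1·4 + ½·11·4² = 92 m; v ends 45 m/s.
5–8 s: v starts 45 m/s; Δx = 45·3 + ½·2·3² = 144 m; v ends 51 m/s.
8–10 s: v starts 51 m/s; Δx = 51·2 + ½·-12·2² = 78 m; v ends 27 m/s.
x(10) = -5 + Σ Δx = 307 m.

307 m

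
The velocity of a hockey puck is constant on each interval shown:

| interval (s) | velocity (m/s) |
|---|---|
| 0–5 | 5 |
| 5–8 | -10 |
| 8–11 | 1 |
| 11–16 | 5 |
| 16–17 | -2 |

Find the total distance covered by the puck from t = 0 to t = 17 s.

85 m

Total distance travelled is ∫|v| dt — sum the magnitudes of each area piece.
0–5 s: |5| × 5 = 25 m
5–8 s: |-10| × 3 = 30 m
8–11 s: |1| × 3 = 3 m
11–16 s: |5| × 5 = 25 m
16–17 s: |-2| × 1 = 2 m
Total distance = 85 m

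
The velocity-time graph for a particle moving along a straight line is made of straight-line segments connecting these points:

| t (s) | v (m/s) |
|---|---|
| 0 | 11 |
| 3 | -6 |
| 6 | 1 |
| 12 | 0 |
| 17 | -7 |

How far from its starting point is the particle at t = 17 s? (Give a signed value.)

Net displacement equals the area under the velocity-time graph (areas below the axis count negative).
0–3 s: ½(11 + -6)(3) = 7.5 m
3–6 s: ½(-6 + 1)(3) = -7.5 m
6–12 s: ½(1 + 0)(6) = 3 m
12–17 s: ½(0 + -7)(5) = -17.5 m
Net displacement = -14.5 m

-14.5 m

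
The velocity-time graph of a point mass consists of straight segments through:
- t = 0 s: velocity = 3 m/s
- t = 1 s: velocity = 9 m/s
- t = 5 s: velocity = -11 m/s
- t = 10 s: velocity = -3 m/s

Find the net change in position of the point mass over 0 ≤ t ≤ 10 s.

-33 m

Net displacement equals the area under the velocity-time graph (areas below the axis count negative).
0–1 s: ½(3 + 9)(1) = 6 m
1–5 s: ½(9 + -11)(4) = -4 m
5–10 s: ½(-11 + -3)(5) = -35 m
Net displacement = -33 m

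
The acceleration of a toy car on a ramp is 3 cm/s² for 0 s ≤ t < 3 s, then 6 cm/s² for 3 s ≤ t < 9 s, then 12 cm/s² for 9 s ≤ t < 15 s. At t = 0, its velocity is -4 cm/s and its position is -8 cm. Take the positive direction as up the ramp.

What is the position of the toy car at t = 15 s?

593.5 cm

On each constant-a segment, Δv = aΔt and Δx = v₀Δt + ½aΔt²; chain segment to segment.
0–3 s: v starts -4 cm/s; Δx = -4·3 + ½·3·3² = 1.5 cm; v ends 5 cm/s.
3–9 s: v starts 5 cm/s; Δx = 5·6 + ½·6·6² = 138 cm; v ends 41 cm/s.
9–15 s: v starts 41 cm/s; Δx = 41·6 + ½·12·6² = 462 cm; v ends 113 cm/s.
x(15) = -8 + Σ Δx = 593.5 cm.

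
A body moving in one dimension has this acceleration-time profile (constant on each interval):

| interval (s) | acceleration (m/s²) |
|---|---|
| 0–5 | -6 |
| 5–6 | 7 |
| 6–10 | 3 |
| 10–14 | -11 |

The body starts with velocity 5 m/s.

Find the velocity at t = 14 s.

Δv equals the area under the a-t graph; then v = v₀ + Δv.
0–5 s: -6 × 5 = -30 m/s
5–6 s: 7 × 1 = 7 m/s
6–10 s: 3 × 4 = 12 m/s
10–14 s: -11 × 4 = -44 m/s
Δv = -55 m/s, so v(14) = 5 + (-55) = -50 m/s.

-50 m/s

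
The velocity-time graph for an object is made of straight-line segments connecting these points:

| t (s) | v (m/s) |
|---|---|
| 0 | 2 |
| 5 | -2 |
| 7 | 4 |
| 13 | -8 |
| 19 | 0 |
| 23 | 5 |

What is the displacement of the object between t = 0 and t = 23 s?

-24 m

Displacement is the signed area under the v-t curve.
0–5 s: ½(2 + -2)(5) = 0 m
5–7 s: ½(-2 + 4)(2) = 2 m
7–13 s: ½(4 + -8)(6) = -12 m
13–19 s: ½(-8 + 0)(6) = -24 m
19–23 s: ½(0 + 5)(4) = 10 m
Net displacement = -24 m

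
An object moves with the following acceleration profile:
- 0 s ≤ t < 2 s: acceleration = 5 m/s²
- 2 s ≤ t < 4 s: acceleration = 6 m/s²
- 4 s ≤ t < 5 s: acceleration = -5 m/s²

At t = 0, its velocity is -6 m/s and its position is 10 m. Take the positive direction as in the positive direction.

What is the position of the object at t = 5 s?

41.5 m

On each constant-a segment, Δv = aΔt and Δx = v₀Δt + ½aΔt²; chain segment to segment.
0–2 s: v starts -6 m/s; Δx = -6·2 + ½·5·2² = -2 m; v ends 4 m/s.
2–4 s: v starts 4 m/s; Δx = 4·2 + ½·6·2² = 20 m; v ends 16 m/s.
4–5 s: v starts 16 m/s; Δx = 16·1 + ½·-5·1² = 13.5 m; v ends 11 m/s.
x(5) = 10 + Σ Δx = 41.5 m.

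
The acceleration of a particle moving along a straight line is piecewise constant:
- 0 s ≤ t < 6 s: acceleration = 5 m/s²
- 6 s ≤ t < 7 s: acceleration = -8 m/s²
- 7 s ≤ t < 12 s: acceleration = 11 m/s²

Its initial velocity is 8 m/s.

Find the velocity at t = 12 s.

85 m/s

Δv equals the area under the a-t graph; then v = v₀ + Δv.
0–6 s: 5 × 6 = 30 m/s
6–7 s: -8 × 1 = -8 m/s
7–12 s: 11 × 5 = 55 m/s
Δv = 77 m/s, so v(12) = 8 + (77) = 85 m/s.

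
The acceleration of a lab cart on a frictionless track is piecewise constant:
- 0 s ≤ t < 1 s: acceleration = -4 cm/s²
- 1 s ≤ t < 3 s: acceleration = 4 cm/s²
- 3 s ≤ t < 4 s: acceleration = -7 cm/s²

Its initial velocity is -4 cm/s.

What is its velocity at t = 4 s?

-7 cm/s

Δv equals the area under the a-t graph; then v = v₀ + Δv.
0–1 s: -4 × 1 = -4 cm/s
1–3 s: 4 × 2 = 8 cm/s
3–4 s: -7 × 1 = -7 cm/s
Δv = -3 cm/s, so v(4) = -4 + (-3) = -7 cm/s.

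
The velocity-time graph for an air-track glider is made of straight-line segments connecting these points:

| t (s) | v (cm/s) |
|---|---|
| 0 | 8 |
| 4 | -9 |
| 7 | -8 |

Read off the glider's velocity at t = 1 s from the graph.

On 0–4 s the graph is linear from 8 to -9 cm/s: v(1) = 8 + (-9 − 8)·(1 − 0)/(4 − 0) = 3.75 cm/s.

3.75 cm/s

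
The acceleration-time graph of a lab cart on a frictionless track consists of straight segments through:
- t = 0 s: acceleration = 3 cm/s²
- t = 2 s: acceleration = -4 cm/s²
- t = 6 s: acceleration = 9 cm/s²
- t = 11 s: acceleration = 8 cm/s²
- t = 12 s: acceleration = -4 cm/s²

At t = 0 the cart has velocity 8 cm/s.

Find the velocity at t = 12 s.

61.5 cm/s

Δv equals the area under the a-t graph; then v = v₀ + Δv.
0–2 s: ½(3 + -4)(2) = -1 cm/s
2–6 s: ½(-4 + 9)(4) = 10 cm/s
6–11 s: ½(9 + 8)(5) = 42.5 cm/s
11–12 s: ½(8 + -4)(1) = 2 cm/s
Δv = 53.5 cm/s, so v(12) = 8 + (53.5) = 61.5 cm/s.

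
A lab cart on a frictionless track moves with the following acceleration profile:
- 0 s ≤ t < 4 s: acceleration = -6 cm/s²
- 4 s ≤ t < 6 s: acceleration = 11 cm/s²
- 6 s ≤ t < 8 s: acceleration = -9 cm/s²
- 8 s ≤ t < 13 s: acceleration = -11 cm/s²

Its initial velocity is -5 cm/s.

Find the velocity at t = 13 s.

-80 cm/s

Δv equals the area under the a-t graph; then v = v₀ + Δv.
0–4 s: -6 × 4 = -24 cm/s
4–6 s: 11 × 2 = 22 cm/s
6–8 s: -9 × 2 = -18 cm/s
8–13 s: -11 × 5 = -55 cm/s
Δv = -75 cm/s, so v(13) = -5 + (-75) = -80 cm/s.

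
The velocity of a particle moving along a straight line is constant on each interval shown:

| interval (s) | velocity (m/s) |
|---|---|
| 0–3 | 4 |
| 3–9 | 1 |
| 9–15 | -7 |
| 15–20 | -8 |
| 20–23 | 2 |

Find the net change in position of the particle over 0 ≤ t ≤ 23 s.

Displacement is the signed area under the v-t curve.
0–3 s: 4 × 3 = 12 m
3–9 s: 1 × 6 = 6 m
9–15 s: -7 × 6 = -42 m
15–20 s: -8 × 5 = -40 m
20–23 s: 2 × 3 = 6 m
Net displacement = -58 m

-58 m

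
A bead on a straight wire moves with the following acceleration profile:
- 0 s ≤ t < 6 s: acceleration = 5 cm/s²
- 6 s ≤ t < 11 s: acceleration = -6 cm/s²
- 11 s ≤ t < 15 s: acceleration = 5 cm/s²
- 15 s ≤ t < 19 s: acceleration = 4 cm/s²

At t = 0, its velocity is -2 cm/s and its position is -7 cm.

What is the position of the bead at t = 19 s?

On each constant-a segment, Δv = aΔt and Δx = v₀Δt + ½aΔt²; chain segment to segment.
0–6 s: v starts -2 cm/s; Δx = -2·6 + ½·5·6² = 78 cm; v ends 28 cm/s.
6–11 s: v starts 28 cm/s; Δx = 28·5 + ½·-6·5² = 65 cm; v ends -2 cm/s.
11–15 s: v starts -2 cm/s; Δx = -2·4 + ½·5·4² = 32 cm; v ends 18 cm/s.
15–19 s: v starts 18 cm/s; Δx = 18·4 + ½·4·4² = 104 cm; v ends 34 cm/s.
x(19) = -7 + Σ Δx = 272 cm.

272 cm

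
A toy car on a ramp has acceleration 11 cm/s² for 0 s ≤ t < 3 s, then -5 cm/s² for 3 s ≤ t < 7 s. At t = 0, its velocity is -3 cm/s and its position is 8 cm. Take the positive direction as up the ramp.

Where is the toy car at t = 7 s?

128.5 cm

On each constant-a segment, Δv = aΔt and Δx = v₀Δt + ½aΔt²; chain segment to segment.
0–3 s: v starts -3 cm/s; Δx = -3·3 + ½·11·3² = 40.5 cm; v ends 30 cm/s.
3–7 s: v starts 30 cm/s; Δx = 30·4 + ½·-5·4² = 80 cm; v ends 10 cm/s.
x(7) = 8 + Σ Δx = 128.5 cm.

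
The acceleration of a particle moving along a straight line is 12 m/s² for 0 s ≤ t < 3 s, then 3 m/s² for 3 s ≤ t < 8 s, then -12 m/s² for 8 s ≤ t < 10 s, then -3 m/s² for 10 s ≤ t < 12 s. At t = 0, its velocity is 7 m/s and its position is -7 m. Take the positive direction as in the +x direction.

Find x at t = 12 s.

474.5 m

On each constant-a segment, Δv = aΔt and Δx = v₀Δt + ½aΔt²; chain segment to segment.
0–3 s: v starts 7 m/s; Δx = 7·3 + ½·12·3² = 75 m; v ends 43 m/s.
3–8 s: v starts 43 m/s; Δx = 43·5 + ½·3·5² = 252.5 m; v ends 58 m/s.
8–10 s: v starts 58 m/s; Δx = 58·2 + ½·-12·2² = 92 m; v ends 34 m/s.
10–12 s: v starts 34 m/s; Δx = 34·2 + ½·-3·2² = 62 m; v ends 28 m/s.
x(12) = -7 + Σ Δx = 474.5 m.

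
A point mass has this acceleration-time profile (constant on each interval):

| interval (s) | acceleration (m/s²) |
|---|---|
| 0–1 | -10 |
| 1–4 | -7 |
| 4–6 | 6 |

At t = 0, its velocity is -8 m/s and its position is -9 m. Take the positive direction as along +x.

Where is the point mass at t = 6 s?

On each constant-a segment, Δv = aΔt and Δx = v₀Δt + ½aΔt²; chain segment to segment.
0–1 s: v starts -8 m/s; Δx = -8·1 + ½·-10·1² = -13 m; v ends -18 m/s.
1–4 s: v starts -18 m/s; Δx = -18·3 + ½·-7·3² = -85.5 m; v ends -39 m/s.
4–6 s: v starts -39 m/s; Δx = -39·2 + ½·6·2² = -66 m; v ends -27 m/s.
x(6) = -9 + Σ Δx = -173.5 m.

-173.5 m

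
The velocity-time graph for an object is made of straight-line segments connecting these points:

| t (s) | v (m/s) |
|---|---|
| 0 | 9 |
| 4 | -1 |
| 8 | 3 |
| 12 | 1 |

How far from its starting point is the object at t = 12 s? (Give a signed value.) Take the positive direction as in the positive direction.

Net displacement equals the area under the velocity-time graph (areas below the axis count negative).
0–4 s: ½(9 + -1)(4) = 16 m
4–8 s: ½(-1 + 3)(4) = 4 m
8–12 s: ½(3 + 1)(4) = 8 m
Net displacement = 28 m

28 m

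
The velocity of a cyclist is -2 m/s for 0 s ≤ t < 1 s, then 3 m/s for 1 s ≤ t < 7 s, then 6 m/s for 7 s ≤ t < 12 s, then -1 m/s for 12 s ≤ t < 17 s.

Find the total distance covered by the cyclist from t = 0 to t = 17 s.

55 m

Distance (not displacement) is the total path length: add the absolute areas under v-t.
0–1 s: |-2| × 1 = 2 m
1–7 s: |3| × 6 = 18 m
7–12 s: |6| × 5 = 30 m
12–17 s: |-1| × 5 = 5 m
Total distance = 55 m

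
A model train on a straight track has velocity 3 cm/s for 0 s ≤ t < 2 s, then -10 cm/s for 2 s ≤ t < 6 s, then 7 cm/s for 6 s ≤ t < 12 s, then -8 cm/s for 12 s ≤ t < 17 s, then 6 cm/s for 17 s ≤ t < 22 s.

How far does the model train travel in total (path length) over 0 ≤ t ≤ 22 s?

Total distance travelled is ∫|v| dt — sum the magnitudes of each area piece.
0–2 s: |3| × 2 = 6 cm
2–6 s: |-10| × 4 = 40 cm
6–12 s: |7| × 6 = 42 cm
12–17 s: |-8| × 5 = 40 cm
17–22 s: |6| × 5 = 30 cm
Total distance = 158 cm

158 cm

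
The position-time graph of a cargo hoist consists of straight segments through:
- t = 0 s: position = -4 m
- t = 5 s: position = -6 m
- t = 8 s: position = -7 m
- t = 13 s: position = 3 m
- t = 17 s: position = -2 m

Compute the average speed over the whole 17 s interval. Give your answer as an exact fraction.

18/17 m/s

Average speed = (total path length)/(elapsed time); on a piecewise-linear x-t graph the path length is Σ|Δx|.
0–5 s: |Δx| = |-6 − -4| = 2 m
5–8 s: |Δx| = |-7 − -6| = 1 m
8–13 s: |Δx| = |3 − -7| = 10 m
13–17 s: |Δx| = |-2 − 3| = 5 m
Total path = 18 m; average speed = 18/17 = 18/17 m/s.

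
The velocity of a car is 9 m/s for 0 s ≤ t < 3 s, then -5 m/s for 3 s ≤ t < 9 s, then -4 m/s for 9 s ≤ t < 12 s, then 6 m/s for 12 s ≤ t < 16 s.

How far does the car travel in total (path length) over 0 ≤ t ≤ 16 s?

93 m

Distance (not displacement) is the total path length: add the absolute areas under v-t.
0–3 s: |9| × 3 = 27 m
3–9 s: |-5| × 6 = 30 m
9–12 s: |-4| × 3 = 12 m
12–16 s: |6| × 4 = 24 m
Total distance = 93 m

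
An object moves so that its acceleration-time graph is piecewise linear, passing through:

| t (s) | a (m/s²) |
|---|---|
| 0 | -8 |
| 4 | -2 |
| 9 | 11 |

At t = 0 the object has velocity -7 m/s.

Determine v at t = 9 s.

-4.5 m/s

Δv equals the area under the a-t graph; then v = v₀ + Δv.
0–4 s: ½(-8 + -2)(4) = -20 m/s
4–9 s: ½(-2 + 11)(5) = 22.5 m/s
Δv = 2.5 m/s, so v(9) = -7 + (2.5) = -4.5 m/s.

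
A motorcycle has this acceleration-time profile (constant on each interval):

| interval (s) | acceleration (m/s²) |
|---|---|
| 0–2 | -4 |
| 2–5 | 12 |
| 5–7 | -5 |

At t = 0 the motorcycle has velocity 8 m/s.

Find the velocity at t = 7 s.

26 m/s

Δv equals the area under the a-t graph; then v = v₀ + Δv.
0–2 s: -4 × 2 = -8 m/s
2–5 s: 12 × 3 = 36 m/s
5–7 s: -5 × 2 = -10 m/s
Δv = 18 m/s, so v(7) = 8 + (18) = 26 m/s.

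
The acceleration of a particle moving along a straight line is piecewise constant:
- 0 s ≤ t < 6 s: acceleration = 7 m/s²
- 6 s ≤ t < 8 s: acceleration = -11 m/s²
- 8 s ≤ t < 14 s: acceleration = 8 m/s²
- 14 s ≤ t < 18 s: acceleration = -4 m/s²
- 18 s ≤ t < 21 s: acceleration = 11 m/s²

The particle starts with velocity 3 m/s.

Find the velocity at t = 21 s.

Δv equals the area under the a-t graph; then v = v₀ + Δv.
0–6 s: 7 × 6 = 42 m/s
6–8 s: -11 × 2 = -22 m/s
8–14 s: 8 × 6 = 48 m/s
14–18 s: -4 × 4 = -16 m/s
18–21 s: 11 × 3 = 33 m/s
Δv = 85 m/s, so v(21) = 3 + (85) = 88 m/s.

88 m/s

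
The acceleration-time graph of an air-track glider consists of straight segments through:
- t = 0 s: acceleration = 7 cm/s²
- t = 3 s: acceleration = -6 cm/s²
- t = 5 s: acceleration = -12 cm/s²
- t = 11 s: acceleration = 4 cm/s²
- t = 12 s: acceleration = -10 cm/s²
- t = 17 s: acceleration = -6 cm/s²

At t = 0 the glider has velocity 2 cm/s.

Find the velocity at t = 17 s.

Δv equals the area under the a-t graph; then v = v₀ + Δv.
0–3 s: ½(7 + -6)(3) = 1.5 cm/s
3–5 s: ½(-6 + -12)(2) = -18 cm/s
5–11 s: ½(-12 + 4)(6) = -24 cm/s
11–12 s: ½(4 + -10)(1) = -3 cm/s
12–17 s: ½(-10 + -6)(5) = -40 cm/s
Δv = -83.5 cm/s, so v(17) = 2 + (-83.5) = -81.5 cm/s.

-81.5 cm/s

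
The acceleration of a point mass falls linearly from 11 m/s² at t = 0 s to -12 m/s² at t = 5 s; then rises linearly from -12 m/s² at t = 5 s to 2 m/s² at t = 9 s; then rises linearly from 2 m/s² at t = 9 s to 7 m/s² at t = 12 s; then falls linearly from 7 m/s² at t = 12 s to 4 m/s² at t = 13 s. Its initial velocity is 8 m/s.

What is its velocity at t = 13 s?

4.5 m/s

Δv equals the area under the a-t graph; then v = v₀ + Δv.
0–5 s: ½(11 + -12)(5) = -2.5 m/s
5–9 s: ½(-12 + 2)(4) = -20 m/s
9–12 s: ½(2 + 7)(3) = 13.5 m/s
12–13 s: ½(7 + 4)(1) = 5.5 m/s
Δv = -3.5 m/s, so v(13) = 8 + (-3.5) = 4.5 m/s.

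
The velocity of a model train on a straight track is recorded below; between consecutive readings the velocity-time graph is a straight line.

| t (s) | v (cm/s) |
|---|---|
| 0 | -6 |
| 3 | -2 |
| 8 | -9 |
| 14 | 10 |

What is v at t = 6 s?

On 3–8 s the graph is linear from -2 to -9 cm/s: v(6) = -2 + (-9 − -2)·(6 − 3)/(8 − 3) = -6.2 cm/s.

-6.2 cm/s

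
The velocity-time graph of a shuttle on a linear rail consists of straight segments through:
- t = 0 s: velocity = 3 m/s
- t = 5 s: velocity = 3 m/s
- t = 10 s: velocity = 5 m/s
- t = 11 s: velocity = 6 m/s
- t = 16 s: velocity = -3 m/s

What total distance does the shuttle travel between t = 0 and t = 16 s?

Distance (not displacement) is the total path length: add the absolute areas under v-t.
0–5 s: |3| × 5 = 15 m
5–10 s: |½(3 + 5)(5)| = 20 m
10–11 s: |½(5 + 6)(1)| = 5.5 m
11–16 s: v = 0 at t = 43/3 s; triangle areas 10 + 2.5 = 12.5 m
Total distance = 53 m

53 m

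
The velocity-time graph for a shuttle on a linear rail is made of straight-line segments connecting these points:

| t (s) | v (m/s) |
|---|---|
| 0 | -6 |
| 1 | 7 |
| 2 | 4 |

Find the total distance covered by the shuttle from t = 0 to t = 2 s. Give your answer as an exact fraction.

Distance (not displacement) is the total path length: add the absolute areas under v-t.
0–1 s: v = 0 at t = 6/13 s; triangle areas 18/13 + 49/26 = 85/26 m
1–2 s: |½(7 + 4)(1)| = 5.5 m
Total distance = 114/13 m

114/13 m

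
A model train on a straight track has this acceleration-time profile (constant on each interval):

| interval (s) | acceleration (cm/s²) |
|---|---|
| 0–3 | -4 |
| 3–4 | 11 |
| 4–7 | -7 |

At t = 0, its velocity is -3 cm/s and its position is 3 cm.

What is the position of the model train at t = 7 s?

On each constant-a segment, Δv = aΔt and Δx = v₀Δt + ½aΔt²; chain segment to segment.
0–3 s: v starts -3 cm/s; Δx = -3·3 + ½·-4·3² = -27 cm; v ends -15 cm/s.
3–4 s: v starts -15 cm/s; Δx = -15·1 + ½·11·1² = -9.5 cm; v ends -4 cm/s.
4–7 s: v starts -4 cm/s; Δx = -4·3 + ½·-7·3² = -43.5 cm; v ends -25 cm/s.
x(7) = 3 + Σ Δx = -77 cm.

-77 cm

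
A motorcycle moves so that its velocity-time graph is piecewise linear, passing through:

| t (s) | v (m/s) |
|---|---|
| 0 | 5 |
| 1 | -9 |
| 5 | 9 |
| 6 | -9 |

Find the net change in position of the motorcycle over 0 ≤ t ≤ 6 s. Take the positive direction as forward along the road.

-2 m

Displacement is the signed area under the v-t curve.
0–1 s: ½(5 + -9)(1) = -2 m
1–5 s: ½(-9 + 9)(4) = 0 m
5–6 s: ½(9 + -9)(1) = 0 m
Net displacement = -2 m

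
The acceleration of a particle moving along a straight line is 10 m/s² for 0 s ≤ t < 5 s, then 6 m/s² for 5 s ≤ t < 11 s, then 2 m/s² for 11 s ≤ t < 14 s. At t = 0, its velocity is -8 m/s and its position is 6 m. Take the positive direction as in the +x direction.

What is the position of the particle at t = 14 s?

On each constant-a segment, Δv = aΔt and Δx = v₀Δt + ½aΔt²; chain segment to segment.
0–5 s: v starts -8 m/s; Δx = -8·5 + ½·10·5² = 85 m; v ends 42 m/s.
5–11 s: v starts 42 m/s; Δx = 42·6 + ½·6·6² = 360 m; v ends 78 m/s.
11–14 s: v starts 78 m/s; Δx = 78·3 + ½·2·3² = 243 m; v ends 84 m/s.
x(14) = 6 + Σ Δx = 694 m.

694 m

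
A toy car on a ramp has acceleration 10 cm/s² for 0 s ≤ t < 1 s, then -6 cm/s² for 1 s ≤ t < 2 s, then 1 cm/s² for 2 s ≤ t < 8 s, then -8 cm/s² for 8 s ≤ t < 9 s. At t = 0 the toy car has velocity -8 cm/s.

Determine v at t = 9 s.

Δv equals the area under the a-t graph; then v = v₀ + Δv.
0–1 s: 10 × 1 = 10 cm/s
1–2 s: -6 × 1 = -6 cm/s
2–8 s: 1 × 6 = 6 cm/s
8–9 s: -8 × 1 = -8 cm/s
Δv = 2 cm/s, so v(9) = -8 + (2) = -6 cm/s.

-6 cm/s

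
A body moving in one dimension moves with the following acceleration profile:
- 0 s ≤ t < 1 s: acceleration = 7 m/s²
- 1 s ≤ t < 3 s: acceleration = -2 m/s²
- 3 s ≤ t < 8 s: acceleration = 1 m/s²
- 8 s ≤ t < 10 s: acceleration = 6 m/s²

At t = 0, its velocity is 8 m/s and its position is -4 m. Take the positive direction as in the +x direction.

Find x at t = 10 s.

145 m

On each constant-a segment, Δv = aΔt and Δx = v₀Δt + ½aΔt²; chain segment to segment.
0–1 s: v starts 8 m/s; Δx = 8·1 + ½·7·1² = 11.5 m; v ends 15 m/s.
1–3 s: v starts 15 m/s; Δx = 15·2 + ½·-2·2² = 26 m; v ends 11 m/s.
3–8 s: v starts 11 m/s; Δx = 11·5 + ½·1·5² = 67.5 m; v ends 16 m/s.
8–10 s: v starts 16 m/s; Δx = 16·2 + ½·6·2² = 44 m; v ends 28 m/s.
x(10) = -4 + Σ Δx = 145 m.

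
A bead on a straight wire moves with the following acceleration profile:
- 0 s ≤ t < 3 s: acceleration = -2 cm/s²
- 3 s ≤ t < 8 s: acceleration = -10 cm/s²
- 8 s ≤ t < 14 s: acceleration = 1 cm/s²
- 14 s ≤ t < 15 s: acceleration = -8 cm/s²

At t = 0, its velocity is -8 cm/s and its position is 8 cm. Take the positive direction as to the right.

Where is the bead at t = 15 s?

-648 cm

On each constant-a segment, Δv = aΔt and Δx = v₀Δt + ½aΔt²; chain segment to segment.
0–3 s: v starts -8 cm/s; Δx = -8·3 + ½·-2·3² = -33 cm; v ends -14 cm/s.
3–8 s: v starts -14 cm/s; Δx = -14·5 + ½·-10·5² = -195 cm; v ends -64 cm/s.
8–14 s: v starts -64 cm/s; Δx = -64·6 + ½·1·6² = -366 cm; v ends -58 cm/s.
14–15 s: v starts -58 cm/s; Δx = -58·1 + ½·-8·1² = -62 cm; v ends -66 cm/s.
x(15) = 8 + Σ Δx = -648 cm.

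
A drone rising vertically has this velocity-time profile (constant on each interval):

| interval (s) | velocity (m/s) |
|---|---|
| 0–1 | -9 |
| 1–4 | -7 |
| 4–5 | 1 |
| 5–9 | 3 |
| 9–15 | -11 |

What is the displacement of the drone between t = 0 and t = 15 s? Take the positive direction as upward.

Net displacement equals the area under the velocity-time graph (areas below the axis count negative).
0–1 s: -9 × 1 = -9 m
1–4 s: -7 × 3 = -21 m
4–5 s: 1 × 1 = 1 m
5–9 s: 3 × 4 = 12 m
9–15 s: -11 × 6 = -66 m
Net displacement = -83 m

-83 m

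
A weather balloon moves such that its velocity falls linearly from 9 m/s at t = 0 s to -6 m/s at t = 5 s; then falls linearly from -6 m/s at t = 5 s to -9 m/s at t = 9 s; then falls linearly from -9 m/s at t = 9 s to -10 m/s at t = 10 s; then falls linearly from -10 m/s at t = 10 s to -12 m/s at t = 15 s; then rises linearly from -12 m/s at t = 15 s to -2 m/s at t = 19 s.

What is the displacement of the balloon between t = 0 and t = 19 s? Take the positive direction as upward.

Displacement is the signed area under the v-t curve.
0–5 s: ½(9 + -6)(5) = 7.5 m
5–9 s: ½(-6 + -9)(4) = -30 m
9–10 s: ½(-9 + -10)(1) = -9.5 m
10–15 s: ½(-10 + -12)(5) = -55 m
15–19 s: ½(-12 + -2)(4) = -28 m
Net displacement = -115 m

-115 m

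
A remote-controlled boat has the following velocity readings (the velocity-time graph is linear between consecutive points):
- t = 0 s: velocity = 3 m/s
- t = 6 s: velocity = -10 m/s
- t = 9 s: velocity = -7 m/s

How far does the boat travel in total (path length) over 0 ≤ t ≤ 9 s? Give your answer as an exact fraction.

1317/26 m

Distance (not displacement) is the total path length: add the absolute areas under v-t.
0–6 s: v = 0 at t = 18/13 s; triangle areas 27/13 + 300/13 = 327/13 m
6–9 s: |½(-10 + -7)(3)| = 25.5 m
Total distance = 1317/26 m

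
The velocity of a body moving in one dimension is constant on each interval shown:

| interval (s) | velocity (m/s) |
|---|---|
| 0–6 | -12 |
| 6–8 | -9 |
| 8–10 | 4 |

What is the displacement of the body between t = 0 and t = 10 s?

Displacement is the signed area under the v-t curve.
0–6 s: -12 × 6 = -72 m
6–8 s: -9 × 2 = -18 m
8–10 s: 4 × 2 = 8 m
Net displacement = -82 m

-82 m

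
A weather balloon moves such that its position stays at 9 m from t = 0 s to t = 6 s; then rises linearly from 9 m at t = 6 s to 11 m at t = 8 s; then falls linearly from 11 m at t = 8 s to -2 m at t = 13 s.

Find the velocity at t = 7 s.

1 m/s

Velocity is the slope of the x-t graph on 6–8 s: (11 − 9)/(8 − 6) = 1 m/s.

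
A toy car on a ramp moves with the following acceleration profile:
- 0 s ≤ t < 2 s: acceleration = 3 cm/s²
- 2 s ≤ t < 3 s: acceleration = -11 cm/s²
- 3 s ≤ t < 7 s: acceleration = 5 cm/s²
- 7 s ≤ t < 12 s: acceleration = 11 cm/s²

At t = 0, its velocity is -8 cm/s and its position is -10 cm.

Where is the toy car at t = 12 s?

133 cm

On each constant-a segment, Δv = aΔt and Δx = v₀Δt + ½aΔt²; chain segment to segment.
0–2 s: v starts -8 cm/s; Δx = -8·2 + ½·3·2² = -10 cm; v ends -2 cm/s.
2–3 s: v starts -2 cm/s; Δx = -2·1 + ½·-11·1² = -7.5 cm; v ends -13 cm/s.
3–7 s: v starts -13 cm/s; Δx = -13·4 + ½·5·4² = -12 cm; v ends 7 cm/s.
7–12 s: v starts 7 cm/s; Δx = 7·5 + ½·11·5² = 172.5 cm; v ends 62 cm/s.
x(12) = -10 + Σ Δx = 133 cm.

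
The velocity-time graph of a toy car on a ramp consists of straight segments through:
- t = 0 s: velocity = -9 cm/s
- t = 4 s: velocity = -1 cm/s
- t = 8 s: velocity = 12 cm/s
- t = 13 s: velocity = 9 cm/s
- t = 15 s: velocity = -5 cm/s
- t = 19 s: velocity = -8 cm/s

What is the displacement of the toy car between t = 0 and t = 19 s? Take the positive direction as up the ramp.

32.5 cm

Displacement is the signed area under the v-t curve.
0–4 s: ½(-9 + -1)(4) = -20 cm
4–8 s: ½(-1 + 12)(4) = 22 cm
8–13 s: ½(12 + 9)(5) = 52.5 cm
13–15 s: ½(9 + -5)(2) = 4 cm
15–19 s: ½(-5 + -8)(4) = -26 cm
Net displacement = 32.5 cm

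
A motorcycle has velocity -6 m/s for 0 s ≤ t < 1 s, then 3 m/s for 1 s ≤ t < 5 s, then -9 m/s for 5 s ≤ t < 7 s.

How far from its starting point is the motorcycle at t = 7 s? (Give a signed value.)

-12 m

Displacement is the signed area under the v-t curve.
0–1 s: -6 × 1 = -6 m
1–5 s: 3 × 4 = 12 m
5–7 s: -9 × 2 = -18 m
Net displacement = -12 m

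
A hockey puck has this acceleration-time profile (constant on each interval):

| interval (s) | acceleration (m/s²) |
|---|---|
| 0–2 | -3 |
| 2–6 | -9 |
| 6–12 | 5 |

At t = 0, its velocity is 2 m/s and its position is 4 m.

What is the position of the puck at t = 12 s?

On each constant-a segment, Δv = aΔt and Δx = v₀Δt + ½aΔt²; chain segment to segment.
0–2 s: v starts 2 m/s; Δx = 2·2 + ½·-3·2² = -2 m; v ends -4 m/s.
2–6 s: v starts -4 m/s; Δx = -4·4 + ½·-9·4² = -88 m; v ends -40 m/s.
6–12 s: v starts -40 m/s; Δx = -40·6 + ½·5·6² = -150 m; v ends -10 m/s.
x(12) = 4 + Σ Δx = -236 m.

-236 m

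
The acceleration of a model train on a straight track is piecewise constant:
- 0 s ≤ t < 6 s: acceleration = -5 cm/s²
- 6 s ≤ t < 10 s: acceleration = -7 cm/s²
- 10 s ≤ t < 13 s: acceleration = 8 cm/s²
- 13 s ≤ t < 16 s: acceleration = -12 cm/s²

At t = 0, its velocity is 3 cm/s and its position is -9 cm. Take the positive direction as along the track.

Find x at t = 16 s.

On each constant-a segment, Δv = aΔt and Δx = v₀Δt + ½aΔt²; chain segment to segment.
0–6 s: v starts 3 cm/s; Δx = 3·6 + ½·-5·6² = -72 cm; v ends -27 cm/s.
6–10 s: v starts -27 cm/s; Δx = -27·4 + ½·-7·4² = -164 cm; v ends -55 cm/s.
10–13 s: v starts -55 cm/s; Δx = -55·3 + ½·8·3² = -129 cm; v ends -31 cm/s.
13–16 s: v starts -31 cm/s; Δx = -31·3 + ½·-12·3² = -147 cm; v ends -67 cm/s.
x(16) = -9 + Σ Δx = -521 cm.

-521 cm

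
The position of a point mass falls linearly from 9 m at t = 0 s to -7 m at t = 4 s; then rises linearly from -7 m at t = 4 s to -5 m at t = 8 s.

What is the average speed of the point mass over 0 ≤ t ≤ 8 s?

Average speed = (total path length)/(elapsed time); on a piecewise-linear x-t graph the path length is Σ|Δx|.
0–4 s: |Δx| = |-7 − 9| = 16 m
4–8 s: |Δx| = |-5 − -7| = 2 m
Total path = 18 m; average speed = 18/8 = 2.25 m/s.

2.25 m/s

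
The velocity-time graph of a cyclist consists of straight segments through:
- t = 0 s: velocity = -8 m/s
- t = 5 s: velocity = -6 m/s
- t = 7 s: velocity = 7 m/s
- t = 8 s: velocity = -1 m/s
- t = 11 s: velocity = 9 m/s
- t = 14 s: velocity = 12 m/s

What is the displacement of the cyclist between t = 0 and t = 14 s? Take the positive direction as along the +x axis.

12.5 m

Net displacement equals the area under the velocity-time graph (areas below the axis count negative).
0–5 s: ½(-8 + -6)(5) = -35 m
5–7 s: ½(-6 + 7)(2) = 1 m
7–8 s: ½(7 + -1)(1) = 3 m
8–11 s: ½(-1 + 9)(3) = 12 m
11–14 s: ½(9 + 12)(3) = 31.5 m
Net displacement = 12.5 m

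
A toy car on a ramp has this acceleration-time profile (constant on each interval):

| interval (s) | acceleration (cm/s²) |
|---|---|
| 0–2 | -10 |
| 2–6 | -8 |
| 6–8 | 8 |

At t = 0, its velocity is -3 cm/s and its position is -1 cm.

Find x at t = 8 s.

-277 cm

On each constant-a segment, Δv = aΔt and Δx = v₀Δt + ½aΔt²; chain segment to segment.
0–2 s: v starts -3 cm/s; Δx = -3·2 + ½·-10·2² = -26 cm; v ends -23 cm/s.
2–6 s: v starts -23 cm/s; Δx = -23·4 + ½·-8·4² = -156 cm; v ends -55 cm/s.
6–8 s: v starts -55 cm/s; Δx = -55·2 + ½·8·2² = -94 cm; v ends -39 cm/s.
x(8) = -1 + Σ Δx = -277 cm.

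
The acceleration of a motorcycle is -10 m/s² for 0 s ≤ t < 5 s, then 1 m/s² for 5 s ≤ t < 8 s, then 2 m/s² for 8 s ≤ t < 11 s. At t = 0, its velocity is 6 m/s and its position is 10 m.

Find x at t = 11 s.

On each constant-a segment, Δv = aΔt and Δx = v₀Δt + ½aΔt²; chain segment to segment.
0–5 s: v starts 6 m/s; Δx = 6·5 + ½·-10·5² = -95 m; v ends -44 m/s.
5–8 s: v starts -44 m/s; Δx = -44·3 + ½·1·3² = -127.5 m; v ends -41 m/s.
8–11 s: v starts -41 m/s; Δx = -41·3 + ½·2·3² = -114 m; v ends -35 m/s.
x(11) = 10 + Σ Δx = -326.5 m.

-326.5 m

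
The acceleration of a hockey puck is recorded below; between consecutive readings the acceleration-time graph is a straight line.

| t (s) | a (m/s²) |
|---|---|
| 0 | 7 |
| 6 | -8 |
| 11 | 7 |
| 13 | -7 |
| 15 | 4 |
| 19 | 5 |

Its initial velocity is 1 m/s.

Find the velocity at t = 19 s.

Δv equals the area under the a-t graph; then v = v₀ + Δv.
0–6 s: ½(7 + -8)(6) = -3 m/s
6–11 s: ½(-8 + 7)(5) = -2.5 m/s
11–13 s: ½(7 + -7)(2) = 0 m/s
13–15 s: ½(-7 + 4)(2) = -3 m/s
15–19 s: ½(4 + 5)(4) = 18 m/s
Δv = 9.5 m/s, so v(19) = 1 + (9.5) = 10.5 m/s.

10.5 m/s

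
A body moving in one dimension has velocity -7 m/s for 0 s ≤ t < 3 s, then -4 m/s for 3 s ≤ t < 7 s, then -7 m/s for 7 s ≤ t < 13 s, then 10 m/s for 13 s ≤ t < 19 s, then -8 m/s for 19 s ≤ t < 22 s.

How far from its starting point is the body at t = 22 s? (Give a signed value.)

Displacement is the signed area under the v-t curve.
0–3 s: -7 × 3 = -21 m
3–7 s: -4 × 4 = -16 m
7–13 s: -7 × 6 = -42 m
13–19 s: 10 × 6 = 60 m
19–22 s: -8 × 3 = -24 m
Net displacement = -43 m

-43 m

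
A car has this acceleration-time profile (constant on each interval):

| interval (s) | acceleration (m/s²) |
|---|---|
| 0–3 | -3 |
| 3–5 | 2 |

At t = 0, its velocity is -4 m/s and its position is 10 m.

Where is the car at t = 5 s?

On each constant-a segment, Δv = aΔt and Δx = v₀Δt + ½aΔt²; chain segment to segment.
0–3 s: v starts -4 m/s; Δx = -4·3 + ½·-3·3² = -25.5 m; v ends -13 m/s.
3–5 s: v starts -13 m/s; Δx = -13·2 + ½·2·2² = -22 m; v ends -9 m/s.
x(5) = 10 + Σ Δx = -37.5 m.

-37.5 m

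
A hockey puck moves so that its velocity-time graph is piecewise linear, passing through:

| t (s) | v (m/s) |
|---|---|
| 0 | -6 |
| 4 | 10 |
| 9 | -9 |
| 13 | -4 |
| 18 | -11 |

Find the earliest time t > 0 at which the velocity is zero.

v changes sign on 0–4 s (from -6 to 10); the graph is linear there, so v = 0 at t = 0 + (6)·(4 − 0)/(10 − -6) = 1.5 s.

t = 1.5 s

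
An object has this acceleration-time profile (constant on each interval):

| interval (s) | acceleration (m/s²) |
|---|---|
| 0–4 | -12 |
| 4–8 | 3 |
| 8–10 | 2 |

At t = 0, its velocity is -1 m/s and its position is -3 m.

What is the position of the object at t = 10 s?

-345 m

On each constant-a segment, Δv = aΔt and Δx = v₀Δt + ½aΔt²; chain segment to segment.
0–4 s: v starts -1 m/s; Δx = -1·4 + ½·-12·4² = -100 m; v ends -49 m/s.
4–8 s: v starts -49 m/s; Δx = -49·4 + ½·3·4² = -172 m; v ends -37 m/s.
8–10 s: v starts -37 m/s; Δx = -37·2 + ½·2·2² = -70 m; v ends -33 m/s.
x(10) = -3 + Σ Δx = -345 m.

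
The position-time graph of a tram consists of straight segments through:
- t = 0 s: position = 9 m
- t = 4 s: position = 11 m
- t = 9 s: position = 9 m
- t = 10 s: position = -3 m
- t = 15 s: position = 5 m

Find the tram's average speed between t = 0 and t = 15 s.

Average speed = (total path length)/(elapsed time); on a piecewise-linear x-t graph the path length is Σ|Δx|.
0–4 s: |Δx| = |11 − 9| = 2 m
4–9 s: |Δx| = |9 − 11| = 2 m
9–10 s: |Δx| = |-3 − 9| = 12 m
10–15 s: |Δx| = |5 − -3| = 8 m
Total path = 24 m; average speed = 24/15 = 1.6 m/s.

1.6 m/s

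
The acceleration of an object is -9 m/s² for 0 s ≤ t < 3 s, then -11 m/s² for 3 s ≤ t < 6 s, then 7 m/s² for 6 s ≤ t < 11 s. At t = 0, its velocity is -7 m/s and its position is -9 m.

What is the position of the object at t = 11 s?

-469.5 m

On each constant-a segment, Δv = aΔt and Δx = v₀Δt + ½aΔt²; chain segment to segment.
0–3 s: v starts -7 m/s; Δx = -7·3 + ½·-9·3² = -61.5 m; v ends -34 m/s.
3–6 s: v starts -34 m/s; Δx = -34·3 + ½·-11·3² = -151.5 m; v ends -67 m/s.
6–11 s: v starts -67 m/s; Δx = -67·5 + ½·7·5² = -247.5 m; v ends -32 m/s.
x(11) = -9 + Σ Δx = -469.5 m.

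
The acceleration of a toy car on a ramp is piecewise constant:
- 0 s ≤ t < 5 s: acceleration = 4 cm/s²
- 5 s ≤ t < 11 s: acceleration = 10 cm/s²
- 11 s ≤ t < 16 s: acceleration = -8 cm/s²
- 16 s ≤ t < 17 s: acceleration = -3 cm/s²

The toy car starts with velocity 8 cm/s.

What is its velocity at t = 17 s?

Δv equals the area under the a-t graph; then v = v₀ + Δv.
0–5 s: 4 × 5 = 20 cm/s
5–11 s: 10 × 6 = 60 cm/s
11–16 s: -8 × 5 = -40 cm/s
16–17 s: -3 × 1 = -3 cm/s
Δv = 37 cm/s, so v(17) = 8 + (37) = 45 cm/s.

45 cm/s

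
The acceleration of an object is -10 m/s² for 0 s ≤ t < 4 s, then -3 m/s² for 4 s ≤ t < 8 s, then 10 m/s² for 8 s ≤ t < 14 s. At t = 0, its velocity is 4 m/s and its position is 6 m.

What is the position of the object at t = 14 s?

-334 m

On each constant-a segment, Δv = aΔt and Δx = v₀Δt + ½aΔt²; chain segment to segment.
0–4 s: v starts 4 m/s; Δx = 4·4 + ½·-10·4² = -64 m; v ends -36 m/s.
4–8 s: v starts -36 m/s; Δx = -36·4 + ½·-3·4² = -168 m; v ends -48 m/s.
8–14 s: v starts -48 m/s; Δx = -48·6 + ½·10·6² = -108 m; v ends 12 m/s.
x(14) = 6 + Σ Δx = -334 m.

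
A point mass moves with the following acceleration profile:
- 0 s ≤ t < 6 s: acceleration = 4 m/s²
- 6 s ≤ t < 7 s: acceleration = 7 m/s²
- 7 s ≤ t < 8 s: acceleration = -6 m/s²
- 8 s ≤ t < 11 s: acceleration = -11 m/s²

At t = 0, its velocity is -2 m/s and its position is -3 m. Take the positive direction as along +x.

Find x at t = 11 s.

128 m

On each constant-a segment, Δv = aΔt and Δx = v₀Δt + ½aΔt²; chain segment to segment.
0–6 s: v starts -2 m/s; Δx = -2·6 + ½·4·6² = 60 m; v ends 22 m/s.
6–7 s: v starts 22 m/s; Δx = 22·1 + ½·7·1² = 25.5 m; v ends 29 m/s.
7–8 s: v starts 29 m/s; Δx = 29·1 + ½·-6·1² = 26 m; v ends 23 m/s.
8–11 s: v starts 23 m/s; Δx = 23·3 + ½·-11·3² = 19.5 m; v ends -10 m/s.
x(11) = -3 + Σ Δx = 128 m.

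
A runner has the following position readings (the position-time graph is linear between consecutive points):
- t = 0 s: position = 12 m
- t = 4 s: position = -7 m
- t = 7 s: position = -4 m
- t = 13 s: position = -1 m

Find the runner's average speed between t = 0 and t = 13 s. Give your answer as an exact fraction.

Average speed = (total path length)/(elapsed time); on a piecewise-linear x-t graph the path length is Σ|Δx|.
0–4 s: |Δx| = |-7 − 12| = 19 m
4–7 s: |Δx| = |-4 − -7| = 3 m
7–13 s: |Δx| = |-1 − -4| = 3 m
Total path = 25 m; average speed = 25/13 = 25/13 m/s.

25/13 m/s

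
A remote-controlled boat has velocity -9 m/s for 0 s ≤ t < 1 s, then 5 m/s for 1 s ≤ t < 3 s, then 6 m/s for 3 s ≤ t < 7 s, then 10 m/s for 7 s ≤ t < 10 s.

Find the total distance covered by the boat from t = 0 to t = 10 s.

73 m

Total distance travelled is ∫|v| dt — sum the magnitudes of each area piece.
0–1 s: |-9| × 1 = 9 m
1–3 s: |5| × 2 = 10 m
3–7 s: |6| × 4 = 24 m
7–10 s: |10| × 3 = 30 m
Total distance = 73 m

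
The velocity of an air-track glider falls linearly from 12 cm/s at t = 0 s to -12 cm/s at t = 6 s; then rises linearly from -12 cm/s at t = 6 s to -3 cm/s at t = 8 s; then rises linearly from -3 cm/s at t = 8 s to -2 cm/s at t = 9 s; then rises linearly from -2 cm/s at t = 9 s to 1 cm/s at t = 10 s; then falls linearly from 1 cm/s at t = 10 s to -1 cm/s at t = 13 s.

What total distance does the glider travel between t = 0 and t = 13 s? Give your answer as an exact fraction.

Distance (not displacement) is the total path length: add the absolute areas under v-t.
0–6 s: v = 0 at t = 3 s; triangle areas 18 + 18 = 36 cm
6–8 s: |½(-12 + -3)(2)| = 15 cm
8–9 s: |½(-3 + -2)(1)| = 2.5 cm
9–10 s: v = 0 at t = 29/3 s; triangle areas 2/3 + 1/6 = 5/6 cm
10–13 s: v = 0 at t = 11.5 s; triangle areas 0.75 + 0.75 = 1.5 cm
Total distance = 335/6 cm

335/6 cm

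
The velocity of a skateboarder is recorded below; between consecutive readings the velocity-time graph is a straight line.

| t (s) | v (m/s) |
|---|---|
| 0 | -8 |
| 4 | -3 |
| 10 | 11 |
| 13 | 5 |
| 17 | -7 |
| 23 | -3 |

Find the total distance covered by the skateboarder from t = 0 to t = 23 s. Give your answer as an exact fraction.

Total distance travelled is ∫|v| dt — sum the magnitudes of each area piece.
0–4 s: |½(-8 + -3)(4)| = 22 m
4–10 s: v = 0 at t = 37/7 s; triangle areas 27/14 + 363/14 = 195/7 m
10–13 s: |½(11 + 5)(3)| = 24 m
13–17 s: v = 0 at t = 44/3 s; triangle areas 25/6 + 49/6 = 37/3 m
17–23 s: |½(-7 + -3)(6)| = 30 m
Total distance = 2440/21 m

2440/21 m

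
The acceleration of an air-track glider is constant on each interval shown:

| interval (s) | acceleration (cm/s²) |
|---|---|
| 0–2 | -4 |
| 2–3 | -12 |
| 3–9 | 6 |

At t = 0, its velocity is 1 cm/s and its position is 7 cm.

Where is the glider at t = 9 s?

On each constant-a segment, Δv = aΔt and Δx = v₀Δt + ½aΔt²; chain segment to segment.
0–2 s: v starts 1 cm/s; Δx = 1·2 + ½·-4·2² = -6 cm; v ends -7 cm/s.
2–3 s: v starts -7 cm/s; Δx = -7·1 + ½·-12·1² = -13 cm; v ends -19 cm/s.
3–9 s: v starts -19 cm/s; Δx = -19·6 + ½·6·6² = -6 cm; v ends 17 cm/s.
x(9) = 7 + Σ Δx = -18 cm.

-18 cm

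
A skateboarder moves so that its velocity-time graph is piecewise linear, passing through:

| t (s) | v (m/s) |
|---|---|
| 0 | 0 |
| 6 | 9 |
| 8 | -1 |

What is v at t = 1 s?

On 0–6 s the graph is linear from 0 to 9 m/s: v(1) = 0 + (9 − 0)·(1 − 0)/(6 − 0) = 1.5 m/s.

1.5 m/s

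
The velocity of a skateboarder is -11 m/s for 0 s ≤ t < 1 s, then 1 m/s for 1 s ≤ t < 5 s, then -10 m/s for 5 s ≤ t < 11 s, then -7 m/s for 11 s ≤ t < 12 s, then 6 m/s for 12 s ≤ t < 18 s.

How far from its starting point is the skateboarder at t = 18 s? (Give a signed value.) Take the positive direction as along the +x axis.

Displacement is the signed area under the v-t curve.
0–1 s: -11 × 1 = -11 m
1–5 s: 1 × 4 = 4 m
5–11 s: -10 × 6 = -60 m
11–12 s: -7 × 1 = -7 m
12–18 s: 6 × 6 = 36 m
Net displacement = -38 m

-38 m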